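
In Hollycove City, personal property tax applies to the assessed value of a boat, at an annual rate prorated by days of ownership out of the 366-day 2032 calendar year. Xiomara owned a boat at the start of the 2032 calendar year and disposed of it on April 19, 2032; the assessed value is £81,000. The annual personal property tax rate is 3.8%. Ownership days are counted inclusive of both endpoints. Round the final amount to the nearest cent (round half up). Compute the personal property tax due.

£925.08

Days held (January 1 – April 19, 2032): 110 out of 366
Tax = £81,000 × 3.8% × 110/366 = £925.0820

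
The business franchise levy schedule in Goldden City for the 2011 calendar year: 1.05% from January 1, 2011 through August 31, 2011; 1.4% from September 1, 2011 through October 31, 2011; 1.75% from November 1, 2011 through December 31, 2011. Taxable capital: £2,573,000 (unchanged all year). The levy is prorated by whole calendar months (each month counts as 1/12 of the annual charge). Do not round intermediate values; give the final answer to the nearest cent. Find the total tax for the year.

January 1 – August 31, 2011: 8 months at 1.05% → £2,573,000 × 1.05% × 8/12 = £18,011.0000
September 1 – October 31, 2011: 2 months at 1.4% → £2,573,000 × 1.4% × 2/12 = £6,003.6667
November 1 – December 31, 2011: 2 months at 1.75% → £2,573,000 × 1.75% × 2/12 = £7,504.5833
Total = £31,519.2500

£31,519.25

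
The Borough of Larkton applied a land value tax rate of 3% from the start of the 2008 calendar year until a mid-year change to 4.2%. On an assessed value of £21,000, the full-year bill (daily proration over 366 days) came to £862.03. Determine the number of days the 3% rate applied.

29 days

Let d = days at the first rate; then 366 − d days at the second rate.
£21,000 × [3%·d + 4.2%·(366−d)] / 366 = £862.03
Solving gives d = 29, so the new rate took effect on January 30, 2008.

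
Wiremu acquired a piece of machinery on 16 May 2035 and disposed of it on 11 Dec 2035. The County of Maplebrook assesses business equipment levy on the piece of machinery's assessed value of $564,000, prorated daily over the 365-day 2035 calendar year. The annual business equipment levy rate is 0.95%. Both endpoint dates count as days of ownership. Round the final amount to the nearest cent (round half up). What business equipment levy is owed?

Days held (16 May – 11 Dec 2035): 210 out of 365
Tax = $564,000 × 0.95% × 210/365 = $3,082.6849

$3,082.68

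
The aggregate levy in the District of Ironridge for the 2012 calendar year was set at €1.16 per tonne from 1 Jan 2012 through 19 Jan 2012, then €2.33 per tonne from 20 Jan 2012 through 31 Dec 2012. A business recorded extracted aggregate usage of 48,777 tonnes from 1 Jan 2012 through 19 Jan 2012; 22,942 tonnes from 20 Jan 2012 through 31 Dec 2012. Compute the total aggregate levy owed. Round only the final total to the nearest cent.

€110,036.18

1 Jan – 19 Jan 2012: 48,777 tonnes at €1.16/tonne → €56,581.32
20 Jan – 31 Dec 2012: 22,942 tonnes at €2.33/tonne → €53,454.86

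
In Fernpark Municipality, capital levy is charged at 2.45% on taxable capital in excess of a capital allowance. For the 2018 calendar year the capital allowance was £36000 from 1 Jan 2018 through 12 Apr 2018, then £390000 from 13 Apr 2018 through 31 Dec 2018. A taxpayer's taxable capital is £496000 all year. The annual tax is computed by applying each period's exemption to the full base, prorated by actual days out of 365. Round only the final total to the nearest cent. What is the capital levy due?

1 Jan – 12 Apr 2018: 102 days, exemption £36000 → (£496000 − £36000) × 2.45% × 102/365 = £3149.4247
13 Apr – 31 Dec 2018: 263 days, exemption £390000 → (£496000 − £390000) × 2.45% × 263/365 = £1871.2630
Total = £5020.6877

£5020.69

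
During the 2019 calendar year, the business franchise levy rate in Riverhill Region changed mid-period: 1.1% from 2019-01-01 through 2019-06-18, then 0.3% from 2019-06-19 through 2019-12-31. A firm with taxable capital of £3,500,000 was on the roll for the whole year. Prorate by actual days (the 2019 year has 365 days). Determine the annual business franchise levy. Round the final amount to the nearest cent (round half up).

£23,464.38

2019-01-01 to 2019-06-18: 169 days at 1.1% → £3,500,000 × 1.1% × 169/365 = £17,826.0274
2019-06-19 to 2019-12-31: 196 days at 0.3% → £3,500,000 × 0.3% × 196/365 = £5,638.3562
Total = £23,464.3836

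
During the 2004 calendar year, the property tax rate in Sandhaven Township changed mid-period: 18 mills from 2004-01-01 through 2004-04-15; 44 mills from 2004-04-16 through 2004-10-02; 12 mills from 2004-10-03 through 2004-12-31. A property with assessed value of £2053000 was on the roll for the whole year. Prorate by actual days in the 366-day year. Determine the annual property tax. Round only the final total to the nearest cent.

£58718.04

2004-01-01 to 2004-04-15: 106 days at 18 mills → £2053000 × 1.8% × 106/366 = £10702.5246
2004-04-16 to 2004-10-02: 170 days at 44 mills → £2053000 × 4.4% × 170/366 = £41957.4863
2004-10-03 to 2004-12-31: 90 days at 12 mills → £2053000 × 1.2% × 90/366 = £6058.0328
Total = £58718.0437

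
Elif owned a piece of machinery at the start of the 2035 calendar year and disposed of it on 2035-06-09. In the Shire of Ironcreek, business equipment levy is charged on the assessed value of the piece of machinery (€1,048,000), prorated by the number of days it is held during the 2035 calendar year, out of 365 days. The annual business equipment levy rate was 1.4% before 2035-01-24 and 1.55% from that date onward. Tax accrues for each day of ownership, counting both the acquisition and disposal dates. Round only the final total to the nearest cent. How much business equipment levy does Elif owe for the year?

2035-01-01 to 2035-01-23: 23 days at 1.4% → €1,048,000 × 1.4% × 23/365 = €924.5370
2035-01-24 to 2035-06-09: 137 days at 1.55% → €1,048,000 × 1.55% × 137/365 = €6,097.0630
Total = €7,021.6000

€7,021.60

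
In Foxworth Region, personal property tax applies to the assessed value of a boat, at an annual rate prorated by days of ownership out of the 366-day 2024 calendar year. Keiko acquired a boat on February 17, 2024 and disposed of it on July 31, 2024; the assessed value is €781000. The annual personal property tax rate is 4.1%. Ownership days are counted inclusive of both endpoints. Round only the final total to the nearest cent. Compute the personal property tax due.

Days held (February 17 – July 31, 2024): 166 out of 366
Tax = €781000 × 4.1% × 166/366 = €14523.1858

€14523.19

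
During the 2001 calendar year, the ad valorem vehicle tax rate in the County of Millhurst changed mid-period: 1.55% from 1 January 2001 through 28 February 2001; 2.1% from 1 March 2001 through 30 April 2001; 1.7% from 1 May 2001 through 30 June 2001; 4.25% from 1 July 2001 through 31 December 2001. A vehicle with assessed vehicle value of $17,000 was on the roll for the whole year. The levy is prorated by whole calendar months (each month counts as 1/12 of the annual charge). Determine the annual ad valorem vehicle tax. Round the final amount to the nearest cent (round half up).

$512.83

1 January – 28 February 2001: 2 months at 1.55% → $17,000 × 1.55% × 2/12 = $43.9167
1 March – 30 April 2001: 2 months at 2.1% → $17,000 × 2.1% × 2/12 = $59.5000
1 May – 30 June 2001: 2 months at 1.7% → $17,000 × 1.7% × 2/12 = $48.1667
1 July – 31 December 2001: 6 months at 4.25% → $17,000 × 4.25% × 6/12 = $361.2500
Total = $512.8333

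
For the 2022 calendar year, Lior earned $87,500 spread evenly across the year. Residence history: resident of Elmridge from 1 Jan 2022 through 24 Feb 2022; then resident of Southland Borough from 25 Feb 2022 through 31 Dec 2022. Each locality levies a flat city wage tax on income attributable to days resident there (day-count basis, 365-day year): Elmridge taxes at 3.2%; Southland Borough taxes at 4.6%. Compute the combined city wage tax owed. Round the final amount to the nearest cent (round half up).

Elmridge, 1 Jan – 24 Feb 2022: 55 days → $87,500 × 3.2% × 55/365 = $421.9178
Southland Borough, 25 Feb – 31 Dec 2022: 310 days → $87,500 × 4.6% × 310/365 = $3,418.4932
Total = $3,840.4110

$3,840.41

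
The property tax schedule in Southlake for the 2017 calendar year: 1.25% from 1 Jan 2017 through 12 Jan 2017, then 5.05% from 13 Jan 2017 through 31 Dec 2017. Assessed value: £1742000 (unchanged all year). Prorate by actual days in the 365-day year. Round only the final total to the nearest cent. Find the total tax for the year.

1 Jan – 12 Jan 2017: 12 days at 1.25% → £1742000 × 1.25% × 12/365 = £715.8904
13 Jan – 31 Dec 2017: 353 days at 5.05% → £1742000 × 5.05% × 353/365 = £85078.8027
Total = £85794.6932

£85794.69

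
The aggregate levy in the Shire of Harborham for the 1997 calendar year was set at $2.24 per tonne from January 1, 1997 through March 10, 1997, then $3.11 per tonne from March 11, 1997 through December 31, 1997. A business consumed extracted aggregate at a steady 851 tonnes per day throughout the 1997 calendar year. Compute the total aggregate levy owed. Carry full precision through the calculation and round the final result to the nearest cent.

$914,927.12

January 1 – March 10, 1997: 69 days × 851 tonnes/day = 58,719 tonnes at $2.24/tonne → $131,530.56
March 11 – December 31, 1997: 296 days × 851 tonnes/day = 251,896 tonnes at $3.11/tonne → $783,396.56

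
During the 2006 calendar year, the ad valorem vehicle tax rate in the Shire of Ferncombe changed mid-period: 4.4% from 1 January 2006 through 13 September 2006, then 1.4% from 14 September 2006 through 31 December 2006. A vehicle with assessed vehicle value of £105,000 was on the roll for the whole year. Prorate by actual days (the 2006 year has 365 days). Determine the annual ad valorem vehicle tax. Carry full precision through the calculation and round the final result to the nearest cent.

£3,679.32

1 January – 13 September 2006: 256 days at 4.4% → £105,000 × 4.4% × 256/365 = £3,240.3288
14 September – 31 December 2006: 109 days at 1.4% → £105,000 × 1.4% × 109/365 = £438.9863
Total = £3,679.3151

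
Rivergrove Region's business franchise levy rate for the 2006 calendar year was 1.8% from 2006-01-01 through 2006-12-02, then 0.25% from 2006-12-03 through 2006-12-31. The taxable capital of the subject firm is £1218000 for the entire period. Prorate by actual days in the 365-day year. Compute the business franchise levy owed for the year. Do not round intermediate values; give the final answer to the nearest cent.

£20424.02

2006-01-01 to 2006-12-02: 336 days at 1.8% → £1218000 × 1.8% × 336/365 = £20182.0932
2006-12-03 to 2006-12-31: 29 days at 0.25% → £1218000 × 0.25% × 29/365 = £241.9315
Total = £20424.0247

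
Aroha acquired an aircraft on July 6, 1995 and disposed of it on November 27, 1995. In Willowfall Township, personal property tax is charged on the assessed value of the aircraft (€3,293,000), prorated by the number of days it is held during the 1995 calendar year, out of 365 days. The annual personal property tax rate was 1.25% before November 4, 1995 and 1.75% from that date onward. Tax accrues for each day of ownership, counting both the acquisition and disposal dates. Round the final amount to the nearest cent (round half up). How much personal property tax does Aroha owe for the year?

July 6 – November 3, 1995: 121 days at 1.25% → €3,293,000 × 1.25% × 121/365 = €13,645.6507
November 4 – November 27, 1995: 24 days at 1.75% → €3,293,000 × 1.75% × 24/365 = €3,789.2055
Total = €17,434.8562

€17,434.86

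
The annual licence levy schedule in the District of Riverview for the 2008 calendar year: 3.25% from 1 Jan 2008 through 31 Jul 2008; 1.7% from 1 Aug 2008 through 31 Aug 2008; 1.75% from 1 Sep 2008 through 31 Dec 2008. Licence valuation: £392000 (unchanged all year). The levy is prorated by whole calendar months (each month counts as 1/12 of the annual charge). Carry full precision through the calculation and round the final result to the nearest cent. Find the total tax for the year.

£10273.67

1 Jan – 31 Jul 2008: 7 months at 3.25% → £392000 × 3.25% × 7/12 = £7431.6667
1 Aug – 31 Aug 2008: 1 month at 1.7% → £392000 × 1.7% × 1/12 = £555.3333
1 Sep – 31 Dec 2008: 4 months at 1.75% → £392000 × 1.75% × 4/12 = £2286.6667
Total = £10273.6667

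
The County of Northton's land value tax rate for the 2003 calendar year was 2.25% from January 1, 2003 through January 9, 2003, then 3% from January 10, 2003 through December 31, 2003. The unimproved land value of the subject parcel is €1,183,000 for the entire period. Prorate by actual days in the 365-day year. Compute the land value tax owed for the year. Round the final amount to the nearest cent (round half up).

€35,271.23

January 1 – January 9, 2003: 9 days at 2.25% → €1,183,000 × 2.25% × 9/365 = €656.3219
January 10 – December 31, 2003: 356 days at 3% → €1,183,000 × 3% × 356/365 = €34,614.9041
Total = €35,271.2260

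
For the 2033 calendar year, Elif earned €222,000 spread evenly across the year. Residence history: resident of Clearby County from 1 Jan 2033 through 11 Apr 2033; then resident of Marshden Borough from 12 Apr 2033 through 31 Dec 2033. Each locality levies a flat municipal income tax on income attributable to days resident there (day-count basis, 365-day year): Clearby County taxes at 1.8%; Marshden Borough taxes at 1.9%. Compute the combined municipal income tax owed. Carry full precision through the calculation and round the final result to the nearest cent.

Clearby County, 1 Jan – 11 Apr 2033: 101 days → €222,000 × 1.8% × 101/365 = €1,105.7425
Marshden Borough, 12 Apr – 31 Dec 2033: 264 days → €222,000 × 1.9% × 264/365 = €3,050.8274
Total = €4,156.5699

€4,156.57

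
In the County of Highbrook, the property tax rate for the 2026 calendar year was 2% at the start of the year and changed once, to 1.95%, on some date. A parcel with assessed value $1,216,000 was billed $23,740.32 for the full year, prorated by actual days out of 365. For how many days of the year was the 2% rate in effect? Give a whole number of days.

Let d = days at the first rate; then 365 − d days at the second rate.
$1,216,000 × [2%·d + 1.95%·(365−d)] / 365 = $23,740.32
Solving gives d = 17, so the new rate took effect on 18 January 2026.

17 days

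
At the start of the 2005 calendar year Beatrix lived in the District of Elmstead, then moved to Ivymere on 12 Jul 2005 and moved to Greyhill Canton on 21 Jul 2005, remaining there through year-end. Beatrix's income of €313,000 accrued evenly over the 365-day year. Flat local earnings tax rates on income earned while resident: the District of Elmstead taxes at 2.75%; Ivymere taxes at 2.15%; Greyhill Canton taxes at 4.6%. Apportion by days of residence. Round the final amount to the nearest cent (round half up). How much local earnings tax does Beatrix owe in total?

The District of Elmstead, 1 Jan – 11 Jul 2005: 192 days → €313,000 × 2.75% × 192/365 = €4,527.7808
Ivymere, 12 Jul – 20 Jul 2005: 9 days → €313,000 × 2.15% × 9/365 = €165.9329
Greyhill Canton, 21 Jul – 31 Dec 2005: 164 days → €313,000 × 4.6% × 164/365 = €6,469.2384
Total = €11,162.9521

€11,162.95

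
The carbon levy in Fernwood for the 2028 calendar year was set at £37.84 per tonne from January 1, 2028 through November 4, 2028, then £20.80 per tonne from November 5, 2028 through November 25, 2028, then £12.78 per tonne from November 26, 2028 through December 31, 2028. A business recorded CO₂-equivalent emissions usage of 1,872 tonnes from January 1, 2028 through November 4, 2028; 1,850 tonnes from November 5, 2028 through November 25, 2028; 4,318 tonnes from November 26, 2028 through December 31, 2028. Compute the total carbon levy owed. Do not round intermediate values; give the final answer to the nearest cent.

£164,500.52

January 1 – November 4, 2028: 1,872 tonnes at £37.84/tonne → £70,836.48
November 5 – November 25, 2028: 1,850 tonnes at £20.80/tonne → £38,480.00
November 26 – December 31, 2028: 4,318 tonnes at £12.78/tonne → £55,184.04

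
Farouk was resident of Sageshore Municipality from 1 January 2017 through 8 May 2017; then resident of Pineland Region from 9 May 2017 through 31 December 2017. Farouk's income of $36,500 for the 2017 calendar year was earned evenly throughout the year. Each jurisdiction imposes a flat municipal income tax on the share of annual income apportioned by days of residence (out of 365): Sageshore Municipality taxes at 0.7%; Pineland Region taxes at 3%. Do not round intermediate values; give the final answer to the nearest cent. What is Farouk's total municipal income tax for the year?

Sageshore Municipality, 1 January – 8 May 2017: 128 days → $36,500 × 0.7% × 128/365 = $89.6000
Pineland Region, 9 May – 31 December 2017: 237 days → $36,500 × 3% × 237/365 = $711.0000
Total = $800.6000

$800.60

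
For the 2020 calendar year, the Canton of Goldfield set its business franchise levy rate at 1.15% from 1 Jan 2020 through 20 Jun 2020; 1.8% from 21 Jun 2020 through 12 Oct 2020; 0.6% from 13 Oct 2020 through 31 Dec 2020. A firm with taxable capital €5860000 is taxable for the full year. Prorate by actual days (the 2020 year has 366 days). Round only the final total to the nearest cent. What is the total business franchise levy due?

€72209.29

1 Jan – 20 Jun 2020: 172 days at 1.15% → €5860000 × 1.15% × 172/366 = €31669.6175
21 Jun – 12 Oct 2020: 114 days at 1.8% → €5860000 × 1.8% × 114/366 = €32854.4262
13 Oct – 31 Dec 2020: 80 days at 0.6% → €5860000 × 0.6% × 80/366 = €7685.2459
Total = €72209.2896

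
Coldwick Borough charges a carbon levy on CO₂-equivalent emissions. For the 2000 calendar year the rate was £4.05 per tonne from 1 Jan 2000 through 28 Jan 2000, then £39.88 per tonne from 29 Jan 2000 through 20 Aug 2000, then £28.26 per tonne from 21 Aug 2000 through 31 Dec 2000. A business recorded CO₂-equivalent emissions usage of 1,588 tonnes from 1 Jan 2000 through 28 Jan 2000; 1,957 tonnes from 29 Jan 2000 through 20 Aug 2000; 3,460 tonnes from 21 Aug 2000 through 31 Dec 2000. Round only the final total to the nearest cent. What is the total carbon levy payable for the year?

1 Jan – 28 Jan 2000: 1,588 tonnes at £4.05/tonne → £6,431.40
29 Jan – 20 Aug 2000: 1,957 tonnes at £39.88/tonne → £78,045.16
21 Aug – 31 Dec 2000: 3,460 tonnes at £28.26/tonne → £97,779.60

£182,256.16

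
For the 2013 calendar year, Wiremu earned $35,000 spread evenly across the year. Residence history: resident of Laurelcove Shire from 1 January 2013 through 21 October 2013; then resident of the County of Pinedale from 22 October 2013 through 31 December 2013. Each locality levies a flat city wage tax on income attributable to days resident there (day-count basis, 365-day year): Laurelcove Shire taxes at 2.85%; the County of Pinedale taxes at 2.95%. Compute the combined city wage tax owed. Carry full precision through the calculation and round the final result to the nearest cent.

Laurelcove Shire, 1 January – 21 October 2013: 294 days → $35,000 × 2.85% × 294/365 = $803.4658
The County of Pinedale, 22 October – 31 December 2013: 71 days → $35,000 × 2.95% × 71/365 = $200.8425
Total = $1,004.3082

$1,004.31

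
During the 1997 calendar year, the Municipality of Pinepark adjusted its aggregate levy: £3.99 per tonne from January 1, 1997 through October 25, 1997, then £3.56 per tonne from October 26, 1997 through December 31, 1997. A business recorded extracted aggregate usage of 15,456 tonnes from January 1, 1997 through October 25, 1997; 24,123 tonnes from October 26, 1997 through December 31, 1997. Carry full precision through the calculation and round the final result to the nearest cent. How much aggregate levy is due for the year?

£147,547.32

January 1 – October 25, 1997: 15,456 tonnes at £3.99/tonne → £61,669.44
October 26 – December 31, 1997: 24,123 tonnes at £3.56/tonne → £85,877.88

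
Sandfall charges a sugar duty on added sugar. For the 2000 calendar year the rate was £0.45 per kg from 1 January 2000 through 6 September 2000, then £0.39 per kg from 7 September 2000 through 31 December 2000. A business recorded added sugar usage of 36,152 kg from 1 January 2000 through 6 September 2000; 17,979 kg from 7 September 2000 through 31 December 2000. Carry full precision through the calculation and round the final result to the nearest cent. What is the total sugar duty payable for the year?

£23,280.21

1 January – 6 September 2000: 36,152 kg at £0.45/kg → £16,268.40
7 September – 31 December 2000: 17,979 kg at £0.39/kg → £7,011.81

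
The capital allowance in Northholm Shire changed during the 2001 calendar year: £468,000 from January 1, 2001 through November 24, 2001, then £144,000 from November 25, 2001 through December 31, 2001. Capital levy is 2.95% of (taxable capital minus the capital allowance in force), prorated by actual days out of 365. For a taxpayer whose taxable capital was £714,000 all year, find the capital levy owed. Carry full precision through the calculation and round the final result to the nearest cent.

£8,225.89

January 1 – November 24, 2001: 328 days, exemption £468,000 → (£714,000 − £468,000) × 2.95% × 328/365 = £6,521.3589
November 25 – December 31, 2001: 37 days, exemption £144,000 → (£714,000 − £144,000) × 2.95% × 37/365 = £1,704.5342
Total = £8,225.8932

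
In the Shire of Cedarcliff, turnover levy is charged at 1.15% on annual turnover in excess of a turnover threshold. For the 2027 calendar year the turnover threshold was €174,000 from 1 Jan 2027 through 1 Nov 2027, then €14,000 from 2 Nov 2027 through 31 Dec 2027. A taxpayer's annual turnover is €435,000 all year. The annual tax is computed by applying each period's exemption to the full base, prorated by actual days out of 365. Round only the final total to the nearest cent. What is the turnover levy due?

€3,303.97

1 Jan – 1 Nov 2027: 305 days, exemption €174,000 → (€435,000 − €174,000) × 1.15% × 305/365 = €2,508.1027
2 Nov – 31 Dec 2027: 60 days, exemption €14,000 → (€435,000 − €14,000) × 1.15% × 60/365 = €795.8630
Total = €3,303.9658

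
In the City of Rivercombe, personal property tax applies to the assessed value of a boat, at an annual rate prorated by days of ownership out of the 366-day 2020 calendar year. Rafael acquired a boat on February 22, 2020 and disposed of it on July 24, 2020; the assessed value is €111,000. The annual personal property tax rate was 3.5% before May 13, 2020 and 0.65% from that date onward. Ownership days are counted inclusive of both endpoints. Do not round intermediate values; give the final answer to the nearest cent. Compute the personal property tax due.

€1,003.70

February 22 – May 12, 2020: 81 days at 3.5% → €111,000 × 3.5% × 81/366 = €859.7951
May 13 – July 24, 2020: 73 days at 0.65% → €111,000 × 0.65% × 73/366 = €143.9057
Total = €1,003.7008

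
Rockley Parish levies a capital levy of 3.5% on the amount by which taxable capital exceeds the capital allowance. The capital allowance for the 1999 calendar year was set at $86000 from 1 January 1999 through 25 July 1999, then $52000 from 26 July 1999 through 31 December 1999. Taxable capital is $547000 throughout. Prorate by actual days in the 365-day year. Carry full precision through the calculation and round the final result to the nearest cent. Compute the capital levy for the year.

1 January – 25 July 1999: 206 days, exemption $86000 → ($547000 − $86000) × 3.5% × 206/365 = $9106.3288
26 July – 31 December 1999: 159 days, exemption $52000 → ($547000 − $52000) × 3.5% × 159/365 = $7547.0548
Total = $16653.3836

$16653.38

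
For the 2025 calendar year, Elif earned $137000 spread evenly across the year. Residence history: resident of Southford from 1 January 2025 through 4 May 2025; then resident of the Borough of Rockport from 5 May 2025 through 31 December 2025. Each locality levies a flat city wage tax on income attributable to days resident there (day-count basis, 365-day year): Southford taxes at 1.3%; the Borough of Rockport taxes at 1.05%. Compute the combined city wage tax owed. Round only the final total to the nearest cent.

Southford, 1 January – 4 May 2025: 124 days → $137000 × 1.3% × 124/365 = $605.0521
The Borough of Rockport, 5 May – 31 December 2025: 241 days → $137000 × 1.05% × 241/365 = $949.8041
Total = $1554.8562

$1554.86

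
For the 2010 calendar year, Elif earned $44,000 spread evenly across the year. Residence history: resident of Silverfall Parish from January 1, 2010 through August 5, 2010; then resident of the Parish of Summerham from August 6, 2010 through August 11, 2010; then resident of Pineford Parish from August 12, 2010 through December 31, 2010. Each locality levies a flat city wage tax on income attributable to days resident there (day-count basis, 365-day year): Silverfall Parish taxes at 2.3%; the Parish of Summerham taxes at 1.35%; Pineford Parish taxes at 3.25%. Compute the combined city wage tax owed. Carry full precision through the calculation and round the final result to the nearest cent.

Silverfall Parish, January 1 – August 5, 2010: 217 days → $44,000 × 2.3% × 217/365 = $601.6548
The Parish of Summerham, August 6 – August 11, 2010: 6 days → $44,000 × 1.35% × 6/365 = $9.7644
Pineford Parish, August 12 – December 31, 2010: 142 days → $44,000 × 3.25% × 142/365 = $556.3288
Total = $1,167.7479

$1,167.75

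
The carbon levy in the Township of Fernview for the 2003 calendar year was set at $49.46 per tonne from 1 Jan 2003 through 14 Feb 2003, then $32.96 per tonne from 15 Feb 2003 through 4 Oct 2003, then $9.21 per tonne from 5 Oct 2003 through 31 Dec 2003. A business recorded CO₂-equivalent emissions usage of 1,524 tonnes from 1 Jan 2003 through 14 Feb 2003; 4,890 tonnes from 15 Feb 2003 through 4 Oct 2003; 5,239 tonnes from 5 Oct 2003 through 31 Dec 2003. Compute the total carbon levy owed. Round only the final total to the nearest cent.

$284,802.63

1 Jan – 14 Feb 2003: 1,524 tonnes at $49.46/tonne → $75,377.04
15 Feb – 4 Oct 2003: 4,890 tonnes at $32.96/tonne → $161,174.40
5 Oct – 31 Dec 2003: 5,239 tonnes at $9.21/tonne → $48,251.19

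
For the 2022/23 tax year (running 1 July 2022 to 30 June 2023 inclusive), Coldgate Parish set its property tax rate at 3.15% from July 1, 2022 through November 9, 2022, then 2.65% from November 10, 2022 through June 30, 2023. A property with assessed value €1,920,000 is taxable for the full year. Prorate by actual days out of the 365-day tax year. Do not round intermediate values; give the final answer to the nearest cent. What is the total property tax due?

July 1 – November 9, 2022: 132 days at 3.15% → €1,920,000 × 3.15% × 132/365 = €21,872.2192
November 10, 2022 – June 30, 2023: 233 days at 2.65% → €1,920,000 × 2.65% × 233/365 = €32,479.5616
Total = €54,351.7808

€54,351.78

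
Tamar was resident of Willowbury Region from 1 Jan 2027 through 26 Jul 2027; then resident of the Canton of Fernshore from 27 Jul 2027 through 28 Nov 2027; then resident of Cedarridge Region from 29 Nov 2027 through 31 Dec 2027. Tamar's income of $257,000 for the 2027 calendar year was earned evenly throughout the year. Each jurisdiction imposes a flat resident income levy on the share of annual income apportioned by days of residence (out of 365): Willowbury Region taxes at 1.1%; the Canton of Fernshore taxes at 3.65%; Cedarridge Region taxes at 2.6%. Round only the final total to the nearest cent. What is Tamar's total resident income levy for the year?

$5,419.88

Willowbury Region, 1 Jan – 26 Jul 2027: 207 days → $257,000 × 1.1% × 207/365 = $1,603.2575
The Canton of Fernshore, 27 Jul – 28 Nov 2027: 125 days → $257,000 × 3.65% × 125/365 = $3,212.5000
Cedarridge Region, 29 Nov – 31 Dec 2027: 33 days → $257,000 × 2.6% × 33/365 = $604.1260
Total = $5,419.8836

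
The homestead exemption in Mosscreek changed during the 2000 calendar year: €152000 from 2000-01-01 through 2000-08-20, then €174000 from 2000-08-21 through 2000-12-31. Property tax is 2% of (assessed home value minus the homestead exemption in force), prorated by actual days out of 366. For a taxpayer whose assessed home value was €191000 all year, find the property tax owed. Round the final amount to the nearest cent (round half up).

€620.11

2000-01-01 to 2000-08-20: 233 days, exemption €152000 → (€191000 − €152000) × 2% × 233/366 = €496.5574
2000-08-21 to 2000-12-31: 133 days, exemption €174000 → (€191000 − €174000) × 2% × 133/366 = €123.5519
Total = €620.1093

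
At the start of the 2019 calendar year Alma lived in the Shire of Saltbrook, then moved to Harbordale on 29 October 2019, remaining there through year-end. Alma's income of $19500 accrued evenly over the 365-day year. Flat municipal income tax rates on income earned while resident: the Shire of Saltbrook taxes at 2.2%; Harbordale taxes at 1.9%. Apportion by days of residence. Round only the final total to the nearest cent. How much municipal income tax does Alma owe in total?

$418.74

The Shire of Saltbrook, 1 January – 28 October 2019: 301 days → $19500 × 2.2% × 301/365 = $353.7781
Harbordale, 29 October – 31 December 2019: 64 days → $19500 × 1.9% × 64/365 = $64.9644
Total = $418.7425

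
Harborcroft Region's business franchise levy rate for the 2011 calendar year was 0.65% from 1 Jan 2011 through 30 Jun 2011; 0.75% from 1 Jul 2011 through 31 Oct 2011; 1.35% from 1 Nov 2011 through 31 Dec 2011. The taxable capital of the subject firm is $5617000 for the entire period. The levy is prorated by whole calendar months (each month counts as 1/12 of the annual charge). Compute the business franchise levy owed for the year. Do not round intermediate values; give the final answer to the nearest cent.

1 Jan – 30 Jun 2011: 6 months at 0.65% → $5617000 × 0.65% × 6/12 = $18255.2500
1 Jul – 31 Oct 2011: 4 months at 0.75% → $5617000 × 0.75% × 4/12 = $14042.5000
1 Nov – 31 Dec 2011: 2 months at 1.35% → $5617000 × 1.35% × 2/12 = $12638.2500
Total = $44936.0000

$44936.00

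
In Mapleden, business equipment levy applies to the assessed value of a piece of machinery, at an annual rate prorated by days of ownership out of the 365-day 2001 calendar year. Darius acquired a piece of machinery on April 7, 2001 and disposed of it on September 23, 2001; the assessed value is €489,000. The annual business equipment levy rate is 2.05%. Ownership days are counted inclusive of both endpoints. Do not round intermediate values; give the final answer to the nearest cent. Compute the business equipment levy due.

€4,668.95

Days held (April 7 – September 23, 2001): 170 out of 365
Tax = €489,000 × 2.05% × 170/365 = €4,668.9452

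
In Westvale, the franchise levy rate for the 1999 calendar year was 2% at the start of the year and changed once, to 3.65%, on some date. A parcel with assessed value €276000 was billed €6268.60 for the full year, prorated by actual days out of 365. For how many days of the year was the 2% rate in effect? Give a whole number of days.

Let d = days at the first rate; then 365 − d days at the second rate.
€276000 × [2%·d + 3.65%·(365−d)] / 365 = €6268.60
Solving gives d = 305, so the new rate took effect on 2 Nov 1999.

305 days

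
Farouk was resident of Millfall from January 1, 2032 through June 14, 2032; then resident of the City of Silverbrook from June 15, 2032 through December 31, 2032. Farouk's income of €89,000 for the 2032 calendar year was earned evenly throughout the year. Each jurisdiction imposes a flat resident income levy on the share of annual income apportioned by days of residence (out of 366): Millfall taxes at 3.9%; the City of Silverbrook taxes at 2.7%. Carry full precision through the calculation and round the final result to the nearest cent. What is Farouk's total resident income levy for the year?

€2,887.39

Millfall, January 1 – June 14, 2032: 166 days → €89,000 × 3.9% × 166/366 = €1,574.2787
The City of Silverbrook, June 15 – December 31, 2032: 200 days → €89,000 × 2.7% × 200/366 = €1,313.1148
Total = €2,887.3934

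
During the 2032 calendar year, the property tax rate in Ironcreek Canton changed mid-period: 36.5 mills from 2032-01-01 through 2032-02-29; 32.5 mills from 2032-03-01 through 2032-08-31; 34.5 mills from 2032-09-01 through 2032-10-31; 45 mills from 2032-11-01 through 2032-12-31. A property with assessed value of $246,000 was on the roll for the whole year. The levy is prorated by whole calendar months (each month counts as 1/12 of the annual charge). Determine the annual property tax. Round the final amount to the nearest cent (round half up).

$8,753.50

2032-01-01 to 2032-02-29: 2 months at 36.5 mills → $246,000 × 3.65% × 2/12 = $1,496.5000
2032-03-01 to 2032-08-31: 6 months at 32.5 mills → $246,000 × 3.25% × 6/12 = $3,997.5000
2032-09-01 to 2032-10-31: 2 months at 34.5 mills → $246,000 × 3.45% × 2/12 = $1,414.5000
2032-11-01 to 2032-12-31: 2 months at 45 mills → $246,000 × 4.5% × 2/12 = $1,845.0000
Total = $8,753.5000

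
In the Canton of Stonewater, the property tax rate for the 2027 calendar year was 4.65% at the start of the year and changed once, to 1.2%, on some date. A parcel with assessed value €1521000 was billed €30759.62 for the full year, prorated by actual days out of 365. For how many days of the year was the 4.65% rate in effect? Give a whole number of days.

Let d = days at the first rate; then 365 − d days at the second rate.
€1521000 × [4.65%·d + 1.2%·(365−d)] / 365 = €30759.62
Solving gives d = 87, so the new rate took effect on 29 Mar 2027.

87 days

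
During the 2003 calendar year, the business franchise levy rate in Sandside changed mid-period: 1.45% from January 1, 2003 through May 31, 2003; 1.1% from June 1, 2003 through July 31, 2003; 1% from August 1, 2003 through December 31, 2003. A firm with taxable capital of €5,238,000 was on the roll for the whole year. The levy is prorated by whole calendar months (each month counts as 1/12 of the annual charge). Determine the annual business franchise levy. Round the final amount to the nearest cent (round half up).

€63,074.25

January 1 – May 31, 2003: 5 months at 1.45% → €5,238,000 × 1.45% × 5/12 = €31,646.2500
June 1 – July 31, 2003: 2 months at 1.1% → €5,238,000 × 1.1% × 2/12 = €9,603.0000
August 1 – December 31, 2003: 5 months at 1% → €5,238,000 × 1% × 5/12 = €21,825.0000
Total = €63,074.2500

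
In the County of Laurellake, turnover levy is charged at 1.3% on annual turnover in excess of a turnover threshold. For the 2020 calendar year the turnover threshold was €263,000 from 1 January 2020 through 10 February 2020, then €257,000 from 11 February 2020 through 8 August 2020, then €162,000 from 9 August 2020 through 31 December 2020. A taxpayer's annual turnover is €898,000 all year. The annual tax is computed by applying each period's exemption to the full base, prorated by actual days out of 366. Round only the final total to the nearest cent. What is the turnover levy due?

1 January – 10 February 2020: 41 days, exemption €263,000 → (€898,000 − €263,000) × 1.3% × 41/366 = €924.7404
11 February – 8 August 2020: 180 days, exemption €257,000 → (€898,000 − €257,000) × 1.3% × 180/366 = €4,098.1967
9 August – 31 December 2020: 145 days, exemption €162,000 → (€898,000 − €162,000) × 1.3% × 145/366 = €3,790.6011
Total = €8,813.5383

€8,813.54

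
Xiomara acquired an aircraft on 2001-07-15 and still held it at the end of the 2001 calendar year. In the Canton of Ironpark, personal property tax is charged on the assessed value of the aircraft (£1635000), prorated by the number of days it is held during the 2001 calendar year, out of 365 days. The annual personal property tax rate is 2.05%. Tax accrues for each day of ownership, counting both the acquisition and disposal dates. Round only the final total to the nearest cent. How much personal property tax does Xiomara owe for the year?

£15610.89

Days held (2001-07-15 to 2001-12-31): 170 out of 365
Tax = £1635000 × 2.05% × 170/365 = £15610.8904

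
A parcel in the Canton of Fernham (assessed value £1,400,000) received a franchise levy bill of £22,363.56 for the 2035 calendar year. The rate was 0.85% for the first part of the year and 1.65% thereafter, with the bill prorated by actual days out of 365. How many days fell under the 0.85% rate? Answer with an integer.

Let d = days at the first rate; then 365 − d days at the second rate.
£1,400,000 × [0.85%·d + 1.65%·(365−d)] / 365 = £22,363.56
Solving gives d = 24, so the new rate took effect on 25 January 2035.

24 days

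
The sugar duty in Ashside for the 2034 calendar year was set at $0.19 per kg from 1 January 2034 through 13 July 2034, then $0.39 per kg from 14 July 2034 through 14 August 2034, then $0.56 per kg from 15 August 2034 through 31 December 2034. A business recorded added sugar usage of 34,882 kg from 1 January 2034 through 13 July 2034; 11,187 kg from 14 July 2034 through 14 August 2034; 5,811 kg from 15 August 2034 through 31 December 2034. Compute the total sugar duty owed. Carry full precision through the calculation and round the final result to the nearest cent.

$14244.67

1 January – 13 July 2034: 34,882 kg at $0.19/kg → $6627.58
14 July – 14 August 2034: 11,187 kg at $0.39/kg → $4362.93
15 August – 31 December 2034: 5,811 kg at $0.56/kg → $3254.16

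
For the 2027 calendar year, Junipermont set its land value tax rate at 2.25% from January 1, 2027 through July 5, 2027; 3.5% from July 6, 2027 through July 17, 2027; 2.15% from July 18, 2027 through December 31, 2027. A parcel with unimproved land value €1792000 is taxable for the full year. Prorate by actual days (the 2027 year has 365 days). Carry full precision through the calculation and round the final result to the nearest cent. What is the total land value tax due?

January 1 – July 5, 2027: 186 days at 2.25% → €1792000 × 2.25% × 186/365 = €20546.6301
July 6 – July 17, 2027: 12 days at 3.5% → €1792000 × 3.5% × 12/365 = €2062.0274
July 18 – December 31, 2027: 167 days at 2.15% → €1792000 × 2.15% × 167/365 = €17627.8795
Total = €40236.5370

€40236.54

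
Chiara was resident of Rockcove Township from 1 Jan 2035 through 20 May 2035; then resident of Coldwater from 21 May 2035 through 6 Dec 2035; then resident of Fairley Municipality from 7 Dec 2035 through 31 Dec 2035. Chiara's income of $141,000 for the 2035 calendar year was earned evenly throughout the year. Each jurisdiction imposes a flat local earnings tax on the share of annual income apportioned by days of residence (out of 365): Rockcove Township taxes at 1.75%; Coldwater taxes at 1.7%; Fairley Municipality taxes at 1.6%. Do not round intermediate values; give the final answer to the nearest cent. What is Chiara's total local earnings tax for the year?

Rockcove Township, 1 Jan – 20 May 2035: 140 days → $141,000 × 1.75% × 140/365 = $946.4384
Coldwater, 21 May – 6 Dec 2035: 200 days → $141,000 × 1.7% × 200/365 = $1,313.4247
Fairley Municipality, 7 Dec – 31 Dec 2035: 25 days → $141,000 × 1.6% × 25/365 = $154.5205
Total = $2,414.3836

$2,414.38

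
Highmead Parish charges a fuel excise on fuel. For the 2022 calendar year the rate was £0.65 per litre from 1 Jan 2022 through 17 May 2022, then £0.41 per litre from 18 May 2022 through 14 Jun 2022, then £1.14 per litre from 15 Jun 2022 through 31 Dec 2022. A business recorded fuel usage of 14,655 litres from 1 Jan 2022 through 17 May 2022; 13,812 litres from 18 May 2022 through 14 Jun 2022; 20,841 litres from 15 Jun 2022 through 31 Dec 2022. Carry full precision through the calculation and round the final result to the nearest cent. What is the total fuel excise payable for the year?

£38,947.41

1 Jan – 17 May 2022: 14,655 litres at £0.65/litre → £9,525.75
18 May – 14 Jun 2022: 13,812 litres at £0.41/litre → £5,662.92
15 Jun – 31 Dec 2022: 20,841 litres at £1.14/litre → £23,758.74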